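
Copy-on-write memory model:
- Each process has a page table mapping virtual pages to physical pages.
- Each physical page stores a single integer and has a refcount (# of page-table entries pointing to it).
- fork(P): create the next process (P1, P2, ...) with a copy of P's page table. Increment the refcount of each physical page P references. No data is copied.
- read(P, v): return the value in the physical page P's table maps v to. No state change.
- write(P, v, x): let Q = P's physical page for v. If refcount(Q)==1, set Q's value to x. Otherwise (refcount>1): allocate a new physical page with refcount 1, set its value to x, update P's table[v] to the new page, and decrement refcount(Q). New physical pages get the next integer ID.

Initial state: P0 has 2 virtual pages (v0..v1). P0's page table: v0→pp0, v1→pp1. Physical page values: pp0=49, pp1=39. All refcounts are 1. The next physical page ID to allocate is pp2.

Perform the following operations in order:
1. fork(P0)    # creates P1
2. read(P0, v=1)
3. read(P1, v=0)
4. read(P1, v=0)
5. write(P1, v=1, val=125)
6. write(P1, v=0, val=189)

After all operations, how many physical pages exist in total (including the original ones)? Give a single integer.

Op 1: fork(P0) -> P1. 2 ppages; refcounts: pp0:2 pp1:2
Op 2: read(P0, v1) -> 39. No state change.
Op 3: read(P1, v0) -> 49. No state change.
Op 4: read(P1, v0) -> 49. No state change.
Op 5: write(P1, v1, 125). refcount(pp1)=2>1 -> COPY to pp2. 3 ppages; refcounts: pp0:2 pp1:1 pp2:1
Op 6: write(P1, v0, 189). refcount(pp0)=2>1 -> COPY to pp3. 4 ppages; refcounts: pp0:1 pp1:1 pp2:1 pp3:1

Answer: 4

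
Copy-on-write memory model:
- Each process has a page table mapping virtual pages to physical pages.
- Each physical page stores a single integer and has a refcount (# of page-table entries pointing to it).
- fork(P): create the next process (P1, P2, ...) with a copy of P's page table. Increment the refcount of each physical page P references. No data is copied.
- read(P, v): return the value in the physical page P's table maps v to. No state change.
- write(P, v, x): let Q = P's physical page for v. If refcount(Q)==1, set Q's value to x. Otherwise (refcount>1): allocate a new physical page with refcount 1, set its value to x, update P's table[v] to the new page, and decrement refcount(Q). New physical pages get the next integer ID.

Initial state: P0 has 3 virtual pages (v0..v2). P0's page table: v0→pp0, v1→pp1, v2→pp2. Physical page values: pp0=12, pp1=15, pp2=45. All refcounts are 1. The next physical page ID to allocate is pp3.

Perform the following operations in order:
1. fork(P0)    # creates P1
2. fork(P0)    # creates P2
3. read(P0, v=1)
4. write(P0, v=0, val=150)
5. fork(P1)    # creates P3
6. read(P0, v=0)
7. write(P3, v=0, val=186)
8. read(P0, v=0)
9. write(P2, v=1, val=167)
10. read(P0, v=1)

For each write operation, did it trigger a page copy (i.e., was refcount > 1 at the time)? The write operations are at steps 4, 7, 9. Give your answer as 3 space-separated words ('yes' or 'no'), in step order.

Op 1: fork(P0) -> P1. 3 ppages; refcounts: pp0:2 pp1:2 pp2:2
Op 2: fork(P0) -> P2. 3 ppages; refcounts: pp0:3 pp1:3 pp2:3
Op 3: read(P0, v1) -> 15. No state change.
Op 4: write(P0, v0, 150). refcount(pp0)=3>1 -> COPY to pp3. 4 ppages; refcounts: pp0:2 pp1:3 pp2:3 pp3:1
Op 5: fork(P1) -> P3. 4 ppages; refcounts: pp0:3 pp1:4 pp2:4 pp3:1
Op 6: read(P0, v0) -> 150. No state change.
Op 7: write(P3, v0, 186). refcount(pp0)=3>1 -> COPY to pp4. 5 ppages; refcounts: pp0:2 pp1:4 pp2:4 pp3:1 pp4:1
Op 8: read(P0, v0) -> 150. No state change.
Op 9: write(P2, v1, 167). refcount(pp1)=4>1 -> COPY to pp5. 6 ppages; refcounts: pp0:2 pp1:3 pp2:4 pp3:1 pp4:1 pp5:1
Op 10: read(P0, v1) -> 15. No state change.

yes yes yes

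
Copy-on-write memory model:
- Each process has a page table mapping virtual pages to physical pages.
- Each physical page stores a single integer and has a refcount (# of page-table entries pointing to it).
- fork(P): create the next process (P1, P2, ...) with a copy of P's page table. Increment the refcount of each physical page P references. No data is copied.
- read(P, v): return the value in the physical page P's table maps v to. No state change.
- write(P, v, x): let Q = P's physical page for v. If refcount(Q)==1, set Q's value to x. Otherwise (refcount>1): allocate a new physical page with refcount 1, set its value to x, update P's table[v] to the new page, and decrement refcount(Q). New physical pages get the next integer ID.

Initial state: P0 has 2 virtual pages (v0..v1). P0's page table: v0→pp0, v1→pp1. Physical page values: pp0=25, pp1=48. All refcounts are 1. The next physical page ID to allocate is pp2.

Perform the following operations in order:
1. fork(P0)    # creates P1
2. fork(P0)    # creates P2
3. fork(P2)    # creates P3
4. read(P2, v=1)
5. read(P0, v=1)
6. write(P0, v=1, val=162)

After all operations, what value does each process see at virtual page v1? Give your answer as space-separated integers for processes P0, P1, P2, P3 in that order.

Op 1: fork(P0) -> P1. 2 ppages; refcounts: pp0:2 pp1:2
Op 2: fork(P0) -> P2. 2 ppages; refcounts: pp0:3 pp1:3
Op 3: fork(P2) -> P3. 2 ppages; refcounts: pp0:4 pp1:4
Op 4: read(P2, v1) -> 48. No state change.
Op 5: read(P0, v1) -> 48. No state change.
Op 6: write(P0, v1, 162). refcount(pp1)=4>1 -> COPY to pp2. 3 ppages; refcounts: pp0:4 pp1:3 pp2:1
P0: v1 -> pp2 = 162
P1: v1 -> pp1 = 48
P2: v1 -> pp1 = 48
P3: v1 -> pp1 = 48

Answer: 162 48 48 48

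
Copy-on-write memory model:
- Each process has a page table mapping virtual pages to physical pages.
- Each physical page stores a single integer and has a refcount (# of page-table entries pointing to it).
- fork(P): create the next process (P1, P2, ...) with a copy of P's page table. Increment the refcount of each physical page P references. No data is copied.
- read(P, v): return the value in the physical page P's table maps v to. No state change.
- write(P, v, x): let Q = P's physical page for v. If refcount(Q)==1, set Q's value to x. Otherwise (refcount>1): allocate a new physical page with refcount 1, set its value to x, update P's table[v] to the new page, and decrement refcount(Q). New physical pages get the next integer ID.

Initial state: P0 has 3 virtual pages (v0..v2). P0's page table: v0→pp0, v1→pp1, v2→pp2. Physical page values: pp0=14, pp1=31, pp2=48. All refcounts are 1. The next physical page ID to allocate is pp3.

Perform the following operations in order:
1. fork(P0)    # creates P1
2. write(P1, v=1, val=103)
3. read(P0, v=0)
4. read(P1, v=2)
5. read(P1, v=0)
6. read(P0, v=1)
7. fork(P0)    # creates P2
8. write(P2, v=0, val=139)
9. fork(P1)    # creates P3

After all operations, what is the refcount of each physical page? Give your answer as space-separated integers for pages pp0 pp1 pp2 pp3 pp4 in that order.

Op 1: fork(P0) -> P1. 3 ppages; refcounts: pp0:2 pp1:2 pp2:2
Op 2: write(P1, v1, 103). refcount(pp1)=2>1 -> COPY to pp3. 4 ppages; refcounts: pp0:2 pp1:1 pp2:2 pp3:1
Op 3: read(P0, v0) -> 14. No state change.
Op 4: read(P1, v2) -> 48. No state change.
Op 5: read(P1, v0) -> 14. No state change.
Op 6: read(P0, v1) -> 31. No state change.
Op 7: fork(P0) -> P2. 4 ppages; refcounts: pp0:3 pp1:2 pp2:3 pp3:1
Op 8: write(P2, v0, 139). refcount(pp0)=3>1 -> COPY to pp4. 5 ppages; refcounts: pp0:2 pp1:2 pp2:3 pp3:1 pp4:1
Op 9: fork(P1) -> P3. 5 ppages; refcounts: pp0:3 pp1:2 pp2:4 pp3:2 pp4:1

Answer: 3 2 4 2 1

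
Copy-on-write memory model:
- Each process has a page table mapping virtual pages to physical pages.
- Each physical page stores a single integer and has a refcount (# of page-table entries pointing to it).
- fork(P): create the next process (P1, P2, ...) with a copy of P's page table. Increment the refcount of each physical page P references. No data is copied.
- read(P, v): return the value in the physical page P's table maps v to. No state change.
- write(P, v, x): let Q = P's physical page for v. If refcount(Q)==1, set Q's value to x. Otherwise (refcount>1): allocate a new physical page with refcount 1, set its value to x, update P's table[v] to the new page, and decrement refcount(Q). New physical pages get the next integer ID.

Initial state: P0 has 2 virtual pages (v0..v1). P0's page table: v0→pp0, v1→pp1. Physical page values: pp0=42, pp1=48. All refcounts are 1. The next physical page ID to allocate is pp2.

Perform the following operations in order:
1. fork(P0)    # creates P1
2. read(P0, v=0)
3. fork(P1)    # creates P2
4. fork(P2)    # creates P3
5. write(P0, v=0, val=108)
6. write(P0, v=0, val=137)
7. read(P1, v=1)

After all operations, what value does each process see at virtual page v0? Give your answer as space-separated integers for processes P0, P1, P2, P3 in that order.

Answer: 137 42 42 42

Derivation:
Op 1: fork(P0) -> P1. 2 ppages; refcounts: pp0:2 pp1:2
Op 2: read(P0, v0) -> 42. No state change.
Op 3: fork(P1) -> P2. 2 ppages; refcounts: pp0:3 pp1:3
Op 4: fork(P2) -> P3. 2 ppages; refcounts: pp0:4 pp1:4
Op 5: write(P0, v0, 108). refcount(pp0)=4>1 -> COPY to pp2. 3 ppages; refcounts: pp0:3 pp1:4 pp2:1
Op 6: write(P0, v0, 137). refcount(pp2)=1 -> write in place. 3 ppages; refcounts: pp0:3 pp1:4 pp2:1
Op 7: read(P1, v1) -> 48. No state change.
P0: v0 -> pp2 = 137
P1: v0 -> pp0 = 42
P2: v0 -> pp0 = 42
P3: v0 -> pp0 = 42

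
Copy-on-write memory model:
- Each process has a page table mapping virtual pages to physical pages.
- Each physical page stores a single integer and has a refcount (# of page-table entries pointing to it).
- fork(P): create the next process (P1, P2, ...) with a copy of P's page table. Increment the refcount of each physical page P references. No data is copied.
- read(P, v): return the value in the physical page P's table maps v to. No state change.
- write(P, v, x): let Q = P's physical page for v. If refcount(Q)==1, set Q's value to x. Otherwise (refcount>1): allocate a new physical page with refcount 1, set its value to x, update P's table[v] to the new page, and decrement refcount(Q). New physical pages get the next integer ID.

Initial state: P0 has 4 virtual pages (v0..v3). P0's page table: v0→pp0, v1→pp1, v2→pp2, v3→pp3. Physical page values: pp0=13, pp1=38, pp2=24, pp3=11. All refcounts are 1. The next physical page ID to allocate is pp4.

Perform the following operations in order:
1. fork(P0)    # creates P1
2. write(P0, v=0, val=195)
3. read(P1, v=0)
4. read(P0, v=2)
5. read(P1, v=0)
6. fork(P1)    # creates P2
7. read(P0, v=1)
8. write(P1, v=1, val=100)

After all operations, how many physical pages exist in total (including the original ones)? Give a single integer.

Op 1: fork(P0) -> P1. 4 ppages; refcounts: pp0:2 pp1:2 pp2:2 pp3:2
Op 2: write(P0, v0, 195). refcount(pp0)=2>1 -> COPY to pp4. 5 ppages; refcounts: pp0:1 pp1:2 pp2:2 pp3:2 pp4:1
Op 3: read(P1, v0) -> 13. No state change.
Op 4: read(P0, v2) -> 24. No state change.
Op 5: read(P1, v0) -> 13. No state change.
Op 6: fork(P1) -> P2. 5 ppages; refcounts: pp0:2 pp1:3 pp2:3 pp3:3 pp4:1
Op 7: read(P0, v1) -> 38. No state change.
Op 8: write(P1, v1, 100). refcount(pp1)=3>1 -> COPY to pp5. 6 ppages; refcounts: pp0:2 pp1:2 pp2:3 pp3:3 pp4:1 pp5:1

Answer: 6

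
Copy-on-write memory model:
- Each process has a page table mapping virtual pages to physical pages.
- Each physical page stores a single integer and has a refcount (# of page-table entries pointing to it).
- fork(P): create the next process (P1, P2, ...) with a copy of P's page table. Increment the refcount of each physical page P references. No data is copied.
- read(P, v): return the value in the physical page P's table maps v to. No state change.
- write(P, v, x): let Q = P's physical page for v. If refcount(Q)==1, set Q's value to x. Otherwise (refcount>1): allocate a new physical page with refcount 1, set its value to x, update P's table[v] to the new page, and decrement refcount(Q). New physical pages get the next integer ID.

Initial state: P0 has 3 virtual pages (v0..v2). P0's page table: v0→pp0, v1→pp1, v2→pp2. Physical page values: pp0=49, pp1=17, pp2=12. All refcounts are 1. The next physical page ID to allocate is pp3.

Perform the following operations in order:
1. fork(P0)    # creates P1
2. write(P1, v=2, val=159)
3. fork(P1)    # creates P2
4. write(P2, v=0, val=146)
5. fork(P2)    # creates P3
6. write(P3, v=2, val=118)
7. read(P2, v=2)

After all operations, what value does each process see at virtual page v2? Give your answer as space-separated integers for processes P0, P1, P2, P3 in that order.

Answer: 12 159 159 118

Derivation:
Op 1: fork(P0) -> P1. 3 ppages; refcounts: pp0:2 pp1:2 pp2:2
Op 2: write(P1, v2, 159). refcount(pp2)=2>1 -> COPY to pp3. 4 ppages; refcounts: pp0:2 pp1:2 pp2:1 pp3:1
Op 3: fork(P1) -> P2. 4 ppages; refcounts: pp0:3 pp1:3 pp2:1 pp3:2
Op 4: write(P2, v0, 146). refcount(pp0)=3>1 -> COPY to pp4. 5 ppages; refcounts: pp0:2 pp1:3 pp2:1 pp3:2 pp4:1
Op 5: fork(P2) -> P3. 5 ppages; refcounts: pp0:2 pp1:4 pp2:1 pp3:3 pp4:2
Op 6: write(P3, v2, 118). refcount(pp3)=3>1 -> COPY to pp5. 6 ppages; refcounts: pp0:2 pp1:4 pp2:1 pp3:2 pp4:2 pp5:1
Op 7: read(P2, v2) -> 159. No state change.
P0: v2 -> pp2 = 12
P1: v2 -> pp3 = 159
P2: v2 -> pp3 = 159
P3: v2 -> pp5 = 118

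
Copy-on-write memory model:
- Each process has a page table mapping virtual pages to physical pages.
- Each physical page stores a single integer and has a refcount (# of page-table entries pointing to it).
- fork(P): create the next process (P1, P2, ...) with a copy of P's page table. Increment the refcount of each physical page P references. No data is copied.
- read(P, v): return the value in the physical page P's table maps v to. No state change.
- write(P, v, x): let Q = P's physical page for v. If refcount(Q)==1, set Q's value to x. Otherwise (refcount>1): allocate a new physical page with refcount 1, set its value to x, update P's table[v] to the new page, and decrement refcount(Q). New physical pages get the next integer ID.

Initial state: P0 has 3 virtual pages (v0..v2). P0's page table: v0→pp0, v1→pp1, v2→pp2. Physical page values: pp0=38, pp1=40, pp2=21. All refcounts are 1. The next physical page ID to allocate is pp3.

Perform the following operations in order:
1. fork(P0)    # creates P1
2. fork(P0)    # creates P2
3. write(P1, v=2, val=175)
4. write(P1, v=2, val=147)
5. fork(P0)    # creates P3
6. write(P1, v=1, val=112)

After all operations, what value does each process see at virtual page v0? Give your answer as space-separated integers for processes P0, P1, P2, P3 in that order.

Op 1: fork(P0) -> P1. 3 ppages; refcounts: pp0:2 pp1:2 pp2:2
Op 2: fork(P0) -> P2. 3 ppages; refcounts: pp0:3 pp1:3 pp2:3
Op 3: write(P1, v2, 175). refcount(pp2)=3>1 -> COPY to pp3. 4 ppages; refcounts: pp0:3 pp1:3 pp2:2 pp3:1
Op 4: write(P1, v2, 147). refcount(pp3)=1 -> write in place. 4 ppages; refcounts: pp0:3 pp1:3 pp2:2 pp3:1
Op 5: fork(P0) -> P3. 4 ppages; refcounts: pp0:4 pp1:4 pp2:3 pp3:1
Op 6: write(P1, v1, 112). refcount(pp1)=4>1 -> COPY to pp4. 5 ppages; refcounts: pp0:4 pp1:3 pp2:3 pp3:1 pp4:1
P0: v0 -> pp0 = 38
P1: v0 -> pp0 = 38
P2: v0 -> pp0 = 38
P3: v0 -> pp0 = 38

Answer: 38 38 38 38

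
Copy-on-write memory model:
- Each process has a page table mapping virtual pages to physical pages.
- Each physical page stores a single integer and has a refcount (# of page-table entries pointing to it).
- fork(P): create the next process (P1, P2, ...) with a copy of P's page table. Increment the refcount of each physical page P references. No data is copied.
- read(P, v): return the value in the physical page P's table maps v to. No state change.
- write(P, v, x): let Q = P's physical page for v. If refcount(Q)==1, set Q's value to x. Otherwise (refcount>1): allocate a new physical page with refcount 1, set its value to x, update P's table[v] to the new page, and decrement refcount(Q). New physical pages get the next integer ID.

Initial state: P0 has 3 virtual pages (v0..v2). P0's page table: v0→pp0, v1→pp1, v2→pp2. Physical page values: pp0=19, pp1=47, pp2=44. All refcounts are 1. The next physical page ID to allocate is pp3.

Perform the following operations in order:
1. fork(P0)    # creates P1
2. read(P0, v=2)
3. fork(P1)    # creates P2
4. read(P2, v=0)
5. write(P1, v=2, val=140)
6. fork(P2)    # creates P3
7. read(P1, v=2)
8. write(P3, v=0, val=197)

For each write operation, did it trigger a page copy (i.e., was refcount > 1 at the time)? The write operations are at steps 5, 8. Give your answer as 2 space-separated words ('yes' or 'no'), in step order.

Op 1: fork(P0) -> P1. 3 ppages; refcounts: pp0:2 pp1:2 pp2:2
Op 2: read(P0, v2) -> 44. No state change.
Op 3: fork(P1) -> P2. 3 ppages; refcounts: pp0:3 pp1:3 pp2:3
Op 4: read(P2, v0) -> 19. No state change.
Op 5: write(P1, v2, 140). refcount(pp2)=3>1 -> COPY to pp3. 4 ppages; refcounts: pp0:3 pp1:3 pp2:2 pp3:1
Op 6: fork(P2) -> P3. 4 ppages; refcounts: pp0:4 pp1:4 pp2:3 pp3:1
Op 7: read(P1, v2) -> 140. No state change.
Op 8: write(P3, v0, 197). refcount(pp0)=4>1 -> COPY to pp4. 5 ppages; refcounts: pp0:3 pp1:4 pp2:3 pp3:1 pp4:1

yes yes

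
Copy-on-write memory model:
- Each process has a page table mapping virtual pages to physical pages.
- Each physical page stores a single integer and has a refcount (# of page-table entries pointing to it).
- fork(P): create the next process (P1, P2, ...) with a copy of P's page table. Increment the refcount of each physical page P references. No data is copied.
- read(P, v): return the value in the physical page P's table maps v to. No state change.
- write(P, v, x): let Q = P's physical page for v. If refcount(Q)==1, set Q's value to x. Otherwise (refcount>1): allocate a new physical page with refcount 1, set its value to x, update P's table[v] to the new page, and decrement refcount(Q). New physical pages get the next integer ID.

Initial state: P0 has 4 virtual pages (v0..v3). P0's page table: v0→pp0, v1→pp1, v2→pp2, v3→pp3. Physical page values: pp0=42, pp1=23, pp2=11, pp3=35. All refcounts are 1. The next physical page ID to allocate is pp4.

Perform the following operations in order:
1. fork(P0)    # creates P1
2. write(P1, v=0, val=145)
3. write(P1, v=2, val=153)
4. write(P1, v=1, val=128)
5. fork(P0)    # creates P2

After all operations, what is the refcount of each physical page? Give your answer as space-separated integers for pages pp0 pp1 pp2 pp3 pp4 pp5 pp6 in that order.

Op 1: fork(P0) -> P1. 4 ppages; refcounts: pp0:2 pp1:2 pp2:2 pp3:2
Op 2: write(P1, v0, 145). refcount(pp0)=2>1 -> COPY to pp4. 5 ppages; refcounts: pp0:1 pp1:2 pp2:2 pp3:2 pp4:1
Op 3: write(P1, v2, 153). refcount(pp2)=2>1 -> COPY to pp5. 6 ppages; refcounts: pp0:1 pp1:2 pp2:1 pp3:2 pp4:1 pp5:1
Op 4: write(P1, v1, 128). refcount(pp1)=2>1 -> COPY to pp6. 7 ppages; refcounts: pp0:1 pp1:1 pp2:1 pp3:2 pp4:1 pp5:1 pp6:1
Op 5: fork(P0) -> P2. 7 ppages; refcounts: pp0:2 pp1:2 pp2:2 pp3:3 pp4:1 pp5:1 pp6:1

Answer: 2 2 2 3 1 1 1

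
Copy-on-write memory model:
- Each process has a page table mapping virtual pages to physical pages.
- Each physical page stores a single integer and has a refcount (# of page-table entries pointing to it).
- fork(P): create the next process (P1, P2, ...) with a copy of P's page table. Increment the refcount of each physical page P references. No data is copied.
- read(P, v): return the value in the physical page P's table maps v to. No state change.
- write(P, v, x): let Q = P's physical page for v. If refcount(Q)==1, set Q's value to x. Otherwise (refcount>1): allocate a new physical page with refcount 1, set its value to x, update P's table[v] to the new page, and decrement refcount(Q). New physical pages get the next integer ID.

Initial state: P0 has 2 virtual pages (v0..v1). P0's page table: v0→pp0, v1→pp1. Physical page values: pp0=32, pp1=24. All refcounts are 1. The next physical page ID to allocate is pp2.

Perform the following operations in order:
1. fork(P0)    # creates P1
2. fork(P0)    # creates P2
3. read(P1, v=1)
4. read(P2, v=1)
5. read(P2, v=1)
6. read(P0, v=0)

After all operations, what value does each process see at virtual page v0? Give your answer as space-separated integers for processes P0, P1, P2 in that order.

Answer: 32 32 32

Derivation:
Op 1: fork(P0) -> P1. 2 ppages; refcounts: pp0:2 pp1:2
Op 2: fork(P0) -> P2. 2 ppages; refcounts: pp0:3 pp1:3
Op 3: read(P1, v1) -> 24. No state change.
Op 4: read(P2, v1) -> 24. No state change.
Op 5: read(P2, v1) -> 24. No state change.
Op 6: read(P0, v0) -> 32. No state change.
P0: v0 -> pp0 = 32
P1: v0 -> pp0 = 32
P2: v0 -> pp0 = 32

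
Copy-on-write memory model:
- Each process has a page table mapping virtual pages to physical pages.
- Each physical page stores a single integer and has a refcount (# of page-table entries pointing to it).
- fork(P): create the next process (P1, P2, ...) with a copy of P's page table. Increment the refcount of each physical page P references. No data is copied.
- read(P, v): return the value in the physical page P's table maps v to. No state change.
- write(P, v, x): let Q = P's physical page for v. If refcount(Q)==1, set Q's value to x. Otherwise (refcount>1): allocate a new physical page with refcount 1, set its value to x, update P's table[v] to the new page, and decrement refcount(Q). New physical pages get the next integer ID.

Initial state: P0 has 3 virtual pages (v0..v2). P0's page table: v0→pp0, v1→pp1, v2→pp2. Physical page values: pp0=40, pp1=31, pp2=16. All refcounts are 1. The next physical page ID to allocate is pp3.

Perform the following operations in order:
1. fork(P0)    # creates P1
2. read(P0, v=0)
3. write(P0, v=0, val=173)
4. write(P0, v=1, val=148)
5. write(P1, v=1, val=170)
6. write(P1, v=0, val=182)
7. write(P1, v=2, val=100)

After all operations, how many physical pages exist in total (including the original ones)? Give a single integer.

Op 1: fork(P0) -> P1. 3 ppages; refcounts: pp0:2 pp1:2 pp2:2
Op 2: read(P0, v0) -> 40. No state change.
Op 3: write(P0, v0, 173). refcount(pp0)=2>1 -> COPY to pp3. 4 ppages; refcounts: pp0:1 pp1:2 pp2:2 pp3:1
Op 4: write(P0, v1, 148). refcount(pp1)=2>1 -> COPY to pp4. 5 ppages; refcounts: pp0:1 pp1:1 pp2:2 pp3:1 pp4:1
Op 5: write(P1, v1, 170). refcount(pp1)=1 -> write in place. 5 ppages; refcounts: pp0:1 pp1:1 pp2:2 pp3:1 pp4:1
Op 6: write(P1, v0, 182). refcount(pp0)=1 -> write in place. 5 ppages; refcounts: pp0:1 pp1:1 pp2:2 pp3:1 pp4:1
Op 7: write(P1, v2, 100). refcount(pp2)=2>1 -> COPY to pp5. 6 ppages; refcounts: pp0:1 pp1:1 pp2:1 pp3:1 pp4:1 pp5:1

Answer: 6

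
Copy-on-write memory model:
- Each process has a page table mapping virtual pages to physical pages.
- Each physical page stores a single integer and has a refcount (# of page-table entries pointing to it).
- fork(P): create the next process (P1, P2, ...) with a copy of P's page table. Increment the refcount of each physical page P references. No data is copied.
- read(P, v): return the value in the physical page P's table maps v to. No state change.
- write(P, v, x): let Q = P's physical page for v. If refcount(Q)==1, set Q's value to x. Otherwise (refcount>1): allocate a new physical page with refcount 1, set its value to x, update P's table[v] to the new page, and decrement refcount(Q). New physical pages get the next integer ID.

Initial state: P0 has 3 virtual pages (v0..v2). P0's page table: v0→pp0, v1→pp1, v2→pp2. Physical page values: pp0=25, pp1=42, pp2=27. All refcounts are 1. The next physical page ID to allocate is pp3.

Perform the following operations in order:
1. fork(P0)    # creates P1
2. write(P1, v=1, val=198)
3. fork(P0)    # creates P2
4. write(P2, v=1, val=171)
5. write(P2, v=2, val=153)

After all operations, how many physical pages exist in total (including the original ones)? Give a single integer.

Op 1: fork(P0) -> P1. 3 ppages; refcounts: pp0:2 pp1:2 pp2:2
Op 2: write(P1, v1, 198). refcount(pp1)=2>1 -> COPY to pp3. 4 ppages; refcounts: pp0:2 pp1:1 pp2:2 pp3:1
Op 3: fork(P0) -> P2. 4 ppages; refcounts: pp0:3 pp1:2 pp2:3 pp3:1
Op 4: write(P2, v1, 171). refcount(pp1)=2>1 -> COPY to pp4. 5 ppages; refcounts: pp0:3 pp1:1 pp2:3 pp3:1 pp4:1
Op 5: write(P2, v2, 153). refcount(pp2)=3>1 -> COPY to pp5. 6 ppages; refcounts: pp0:3 pp1:1 pp2:2 pp3:1 pp4:1 pp5:1

Answer: 6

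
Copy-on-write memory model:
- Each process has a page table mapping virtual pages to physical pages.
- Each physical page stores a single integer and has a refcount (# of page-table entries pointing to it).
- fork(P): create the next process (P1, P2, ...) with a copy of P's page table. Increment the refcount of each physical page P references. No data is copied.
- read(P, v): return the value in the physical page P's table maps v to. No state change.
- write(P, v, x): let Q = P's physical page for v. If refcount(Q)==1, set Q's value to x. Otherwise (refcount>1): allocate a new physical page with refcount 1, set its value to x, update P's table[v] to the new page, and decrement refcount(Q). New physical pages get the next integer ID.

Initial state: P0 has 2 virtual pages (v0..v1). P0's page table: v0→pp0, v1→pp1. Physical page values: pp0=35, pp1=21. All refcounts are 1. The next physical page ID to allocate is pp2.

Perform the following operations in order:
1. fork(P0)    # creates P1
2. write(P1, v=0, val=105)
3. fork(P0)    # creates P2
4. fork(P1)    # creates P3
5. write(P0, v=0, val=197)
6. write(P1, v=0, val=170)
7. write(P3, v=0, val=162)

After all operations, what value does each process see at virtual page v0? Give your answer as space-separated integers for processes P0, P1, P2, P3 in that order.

Op 1: fork(P0) -> P1. 2 ppages; refcounts: pp0:2 pp1:2
Op 2: write(P1, v0, 105). refcount(pp0)=2>1 -> COPY to pp2. 3 ppages; refcounts: pp0:1 pp1:2 pp2:1
Op 3: fork(P0) -> P2. 3 ppages; refcounts: pp0:2 pp1:3 pp2:1
Op 4: fork(P1) -> P3. 3 ppages; refcounts: pp0:2 pp1:4 pp2:2
Op 5: write(P0, v0, 197). refcount(pp0)=2>1 -> COPY to pp3. 4 ppages; refcounts: pp0:1 pp1:4 pp2:2 pp3:1
Op 6: write(P1, v0, 170). refcount(pp2)=2>1 -> COPY to pp4. 5 ppages; refcounts: pp0:1 pp1:4 pp2:1 pp3:1 pp4:1
Op 7: write(P3, v0, 162). refcount(pp2)=1 -> write in place. 5 ppages; refcounts: pp0:1 pp1:4 pp2:1 pp3:1 pp4:1
P0: v0 -> pp3 = 197
P1: v0 -> pp4 = 170
P2: v0 -> pp0 = 35
P3: v0 -> pp2 = 162

Answer: 197 170 35 162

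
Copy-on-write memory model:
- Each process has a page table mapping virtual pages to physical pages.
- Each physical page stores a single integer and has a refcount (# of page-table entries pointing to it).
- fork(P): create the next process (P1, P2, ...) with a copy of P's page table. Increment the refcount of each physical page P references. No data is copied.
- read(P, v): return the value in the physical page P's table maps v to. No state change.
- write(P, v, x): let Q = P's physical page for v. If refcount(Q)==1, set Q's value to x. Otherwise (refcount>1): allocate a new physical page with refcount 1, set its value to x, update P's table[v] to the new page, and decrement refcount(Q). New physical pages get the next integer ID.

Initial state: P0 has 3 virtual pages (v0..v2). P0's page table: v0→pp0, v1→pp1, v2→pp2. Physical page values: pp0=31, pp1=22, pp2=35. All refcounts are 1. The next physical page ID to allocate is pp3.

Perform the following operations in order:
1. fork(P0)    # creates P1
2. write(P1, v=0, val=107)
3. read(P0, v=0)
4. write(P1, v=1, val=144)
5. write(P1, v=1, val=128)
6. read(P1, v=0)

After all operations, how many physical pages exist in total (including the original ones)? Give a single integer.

Op 1: fork(P0) -> P1. 3 ppages; refcounts: pp0:2 pp1:2 pp2:2
Op 2: write(P1, v0, 107). refcount(pp0)=2>1 -> COPY to pp3. 4 ppages; refcounts: pp0:1 pp1:2 pp2:2 pp3:1
Op 3: read(P0, v0) -> 31. No state change.
Op 4: write(P1, v1, 144). refcount(pp1)=2>1 -> COPY to pp4. 5 ppages; refcounts: pp0:1 pp1:1 pp2:2 pp3:1 pp4:1
Op 5: write(P1, v1, 128). refcount(pp4)=1 -> write in place. 5 ppages; refcounts: pp0:1 pp1:1 pp2:2 pp3:1 pp4:1
Op 6: read(P1, v0) -> 107. No state change.

Answer: 5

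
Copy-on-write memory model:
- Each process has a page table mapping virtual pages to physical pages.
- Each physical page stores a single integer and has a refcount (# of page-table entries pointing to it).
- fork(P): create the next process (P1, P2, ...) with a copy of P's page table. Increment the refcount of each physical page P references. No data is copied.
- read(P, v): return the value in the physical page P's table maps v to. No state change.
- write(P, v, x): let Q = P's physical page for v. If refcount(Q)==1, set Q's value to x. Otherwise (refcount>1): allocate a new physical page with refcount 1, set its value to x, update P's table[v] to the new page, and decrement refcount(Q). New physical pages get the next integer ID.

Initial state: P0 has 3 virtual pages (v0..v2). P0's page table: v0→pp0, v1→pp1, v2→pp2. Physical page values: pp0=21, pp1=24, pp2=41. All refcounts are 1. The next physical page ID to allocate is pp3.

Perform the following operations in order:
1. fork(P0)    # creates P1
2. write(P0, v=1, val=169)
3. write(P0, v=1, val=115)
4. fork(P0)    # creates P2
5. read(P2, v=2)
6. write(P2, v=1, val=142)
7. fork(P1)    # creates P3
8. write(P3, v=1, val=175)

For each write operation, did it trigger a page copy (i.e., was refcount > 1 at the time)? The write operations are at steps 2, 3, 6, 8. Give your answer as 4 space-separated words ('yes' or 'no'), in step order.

Op 1: fork(P0) -> P1. 3 ppages; refcounts: pp0:2 pp1:2 pp2:2
Op 2: write(P0, v1, 169). refcount(pp1)=2>1 -> COPY to pp3. 4 ppages; refcounts: pp0:2 pp1:1 pp2:2 pp3:1
Op 3: write(P0, v1, 115). refcount(pp3)=1 -> write in place. 4 ppages; refcounts: pp0:2 pp1:1 pp2:2 pp3:1
Op 4: fork(P0) -> P2. 4 ppages; refcounts: pp0:3 pp1:1 pp2:3 pp3:2
Op 5: read(P2, v2) -> 41. No state change.
Op 6: write(P2, v1, 142). refcount(pp3)=2>1 -> COPY to pp4. 5 ppages; refcounts: pp0:3 pp1:1 pp2:3 pp3:1 pp4:1
Op 7: fork(P1) -> P3. 5 ppages; refcounts: pp0:4 pp1:2 pp2:4 pp3:1 pp4:1
Op 8: write(P3, v1, 175). refcount(pp1)=2>1 -> COPY to pp5. 6 ppages; refcounts: pp0:4 pp1:1 pp2:4 pp3:1 pp4:1 pp5:1

yes no yes yes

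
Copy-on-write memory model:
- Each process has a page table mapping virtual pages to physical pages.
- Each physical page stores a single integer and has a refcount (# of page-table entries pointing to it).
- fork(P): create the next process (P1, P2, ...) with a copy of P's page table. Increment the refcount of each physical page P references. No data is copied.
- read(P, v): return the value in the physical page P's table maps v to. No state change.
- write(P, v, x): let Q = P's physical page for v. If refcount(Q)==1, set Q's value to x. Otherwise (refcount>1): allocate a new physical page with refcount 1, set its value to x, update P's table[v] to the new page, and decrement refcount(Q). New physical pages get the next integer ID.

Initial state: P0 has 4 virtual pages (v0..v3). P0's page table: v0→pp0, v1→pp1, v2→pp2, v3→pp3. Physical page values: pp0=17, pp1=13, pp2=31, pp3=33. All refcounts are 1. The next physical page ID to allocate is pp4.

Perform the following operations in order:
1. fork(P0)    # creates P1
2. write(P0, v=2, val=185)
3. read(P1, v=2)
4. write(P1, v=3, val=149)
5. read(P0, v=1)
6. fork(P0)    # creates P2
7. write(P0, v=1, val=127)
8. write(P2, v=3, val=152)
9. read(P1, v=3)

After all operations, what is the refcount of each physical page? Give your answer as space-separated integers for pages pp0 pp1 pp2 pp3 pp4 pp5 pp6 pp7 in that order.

Op 1: fork(P0) -> P1. 4 ppages; refcounts: pp0:2 pp1:2 pp2:2 pp3:2
Op 2: write(P0, v2, 185). refcount(pp2)=2>1 -> COPY to pp4. 5 ppages; refcounts: pp0:2 pp1:2 pp2:1 pp3:2 pp4:1
Op 3: read(P1, v2) -> 31. No state change.
Op 4: write(P1, v3, 149). refcount(pp3)=2>1 -> COPY to pp5. 6 ppages; refcounts: pp0:2 pp1:2 pp2:1 pp3:1 pp4:1 pp5:1
Op 5: read(P0, v1) -> 13. No state change.
Op 6: fork(P0) -> P2. 6 ppages; refcounts: pp0:3 pp1:3 pp2:1 pp3:2 pp4:2 pp5:1
Op 7: write(P0, v1, 127). refcount(pp1)=3>1 -> COPY to pp6. 7 ppages; refcounts: pp0:3 pp1:2 pp2:1 pp3:2 pp4:2 pp5:1 pp6:1
Op 8: write(P2, v3, 152). refcount(pp3)=2>1 -> COPY to pp7. 8 ppages; refcounts: pp0:3 pp1:2 pp2:1 pp3:1 pp4:2 pp5:1 pp6:1 pp7:1
Op 9: read(P1, v3) -> 149. No state change.

Answer: 3 2 1 1 2 1 1 1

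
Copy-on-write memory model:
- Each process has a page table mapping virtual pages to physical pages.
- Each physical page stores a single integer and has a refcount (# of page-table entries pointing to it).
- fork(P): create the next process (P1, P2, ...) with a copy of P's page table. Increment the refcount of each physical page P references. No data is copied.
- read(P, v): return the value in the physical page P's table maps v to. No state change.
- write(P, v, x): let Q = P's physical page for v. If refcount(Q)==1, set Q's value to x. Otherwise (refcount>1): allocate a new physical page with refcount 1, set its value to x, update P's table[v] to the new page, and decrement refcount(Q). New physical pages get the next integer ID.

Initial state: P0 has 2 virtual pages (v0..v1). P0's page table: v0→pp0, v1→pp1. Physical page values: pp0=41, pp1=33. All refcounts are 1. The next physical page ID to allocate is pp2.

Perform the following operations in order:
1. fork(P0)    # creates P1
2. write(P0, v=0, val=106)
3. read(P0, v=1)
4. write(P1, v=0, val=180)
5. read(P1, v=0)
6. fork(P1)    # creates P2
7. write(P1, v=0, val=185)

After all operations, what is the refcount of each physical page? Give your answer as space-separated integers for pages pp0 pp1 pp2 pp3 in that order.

Answer: 1 3 1 1

Derivation:
Op 1: fork(P0) -> P1. 2 ppages; refcounts: pp0:2 pp1:2
Op 2: write(P0, v0, 106). refcount(pp0)=2>1 -> COPY to pp2. 3 ppages; refcounts: pp0:1 pp1:2 pp2:1
Op 3: read(P0, v1) -> 33. No state change.
Op 4: write(P1, v0, 180). refcount(pp0)=1 -> write in place. 3 ppages; refcounts: pp0:1 pp1:2 pp2:1
Op 5: read(P1, v0) -> 180. No state change.
Op 6: fork(P1) -> P2. 3 ppages; refcounts: pp0:2 pp1:3 pp2:1
Op 7: write(P1, v0, 185). refcount(pp0)=2>1 -> COPY to pp3. 4 ppages; refcounts: pp0:1 pp1:3 pp2:1 pp3:1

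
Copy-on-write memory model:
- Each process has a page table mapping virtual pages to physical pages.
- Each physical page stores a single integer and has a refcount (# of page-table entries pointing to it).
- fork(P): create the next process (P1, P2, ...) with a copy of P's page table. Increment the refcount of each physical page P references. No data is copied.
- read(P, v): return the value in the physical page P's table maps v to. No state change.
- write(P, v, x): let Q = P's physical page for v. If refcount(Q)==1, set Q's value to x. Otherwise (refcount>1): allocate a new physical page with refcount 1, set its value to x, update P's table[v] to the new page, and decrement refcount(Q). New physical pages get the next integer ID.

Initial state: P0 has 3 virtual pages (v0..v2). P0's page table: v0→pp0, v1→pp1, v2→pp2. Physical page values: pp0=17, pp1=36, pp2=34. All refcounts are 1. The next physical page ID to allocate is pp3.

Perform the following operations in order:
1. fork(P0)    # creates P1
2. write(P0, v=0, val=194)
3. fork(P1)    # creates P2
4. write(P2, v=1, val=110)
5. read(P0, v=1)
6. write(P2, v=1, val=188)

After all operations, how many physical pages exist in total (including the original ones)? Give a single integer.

Answer: 5

Derivation:
Op 1: fork(P0) -> P1. 3 ppages; refcounts: pp0:2 pp1:2 pp2:2
Op 2: write(P0, v0, 194). refcount(pp0)=2>1 -> COPY to pp3. 4 ppages; refcounts: pp0:1 pp1:2 pp2:2 pp3:1
Op 3: fork(P1) -> P2. 4 ppages; refcounts: pp0:2 pp1:3 pp2:3 pp3:1
Op 4: write(P2, v1, 110). refcount(pp1)=3>1 -> COPY to pp4. 5 ppages; refcounts: pp0:2 pp1:2 pp2:3 pp3:1 pp4:1
Op 5: read(P0, v1) -> 36. No state change.
Op 6: write(P2, v1, 188). refcount(pp4)=1 -> write in place. 5 ppages; refcounts: pp0:2 pp1:2 pp2:3 pp3:1 pp4:1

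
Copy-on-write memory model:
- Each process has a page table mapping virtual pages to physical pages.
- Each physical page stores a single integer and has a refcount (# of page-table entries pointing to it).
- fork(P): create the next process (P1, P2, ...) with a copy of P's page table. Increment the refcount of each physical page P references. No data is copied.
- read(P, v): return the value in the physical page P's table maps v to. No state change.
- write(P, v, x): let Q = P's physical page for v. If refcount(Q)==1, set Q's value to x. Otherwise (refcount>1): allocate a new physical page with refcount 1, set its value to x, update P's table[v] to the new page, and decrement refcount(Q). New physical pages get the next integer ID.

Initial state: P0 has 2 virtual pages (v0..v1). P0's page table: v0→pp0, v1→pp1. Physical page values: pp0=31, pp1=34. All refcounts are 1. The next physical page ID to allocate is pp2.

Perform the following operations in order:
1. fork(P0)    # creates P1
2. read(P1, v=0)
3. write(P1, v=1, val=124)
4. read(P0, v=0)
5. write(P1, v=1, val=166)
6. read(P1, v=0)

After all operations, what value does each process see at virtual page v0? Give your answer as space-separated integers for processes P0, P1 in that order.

Answer: 31 31

Derivation:
Op 1: fork(P0) -> P1. 2 ppages; refcounts: pp0:2 pp1:2
Op 2: read(P1, v0) -> 31. No state change.
Op 3: write(P1, v1, 124). refcount(pp1)=2>1 -> COPY to pp2. 3 ppages; refcounts: pp0:2 pp1:1 pp2:1
Op 4: read(P0, v0) -> 31. No state change.
Op 5: write(P1, v1, 166). refcount(pp2)=1 -> write in place. 3 ppages; refcounts: pp0:2 pp1:1 pp2:1
Op 6: read(P1, v0) -> 31. No state change.
P0: v0 -> pp0 = 31
P1: v0 -> pp0 = 31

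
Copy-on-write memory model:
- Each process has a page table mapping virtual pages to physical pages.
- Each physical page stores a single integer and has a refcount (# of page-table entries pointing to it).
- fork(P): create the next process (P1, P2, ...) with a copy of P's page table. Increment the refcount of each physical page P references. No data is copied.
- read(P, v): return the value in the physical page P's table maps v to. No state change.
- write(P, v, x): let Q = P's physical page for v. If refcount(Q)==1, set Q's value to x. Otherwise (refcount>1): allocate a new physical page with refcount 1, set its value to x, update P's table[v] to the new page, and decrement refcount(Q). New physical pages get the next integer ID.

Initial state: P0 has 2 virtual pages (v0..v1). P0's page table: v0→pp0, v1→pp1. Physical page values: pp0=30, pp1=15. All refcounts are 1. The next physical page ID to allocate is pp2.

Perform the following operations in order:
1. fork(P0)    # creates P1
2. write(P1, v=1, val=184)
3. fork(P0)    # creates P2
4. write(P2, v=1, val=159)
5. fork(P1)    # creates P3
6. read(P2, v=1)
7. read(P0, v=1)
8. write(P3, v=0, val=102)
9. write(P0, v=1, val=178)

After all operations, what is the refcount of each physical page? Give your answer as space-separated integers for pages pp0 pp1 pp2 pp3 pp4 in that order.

Answer: 3 1 2 1 1

Derivation:
Op 1: fork(P0) -> P1. 2 ppages; refcounts: pp0:2 pp1:2
Op 2: write(P1, v1, 184). refcount(pp1)=2>1 -> COPY to pp2. 3 ppages; refcounts: pp0:2 pp1:1 pp2:1
Op 3: fork(P0) -> P2. 3 ppages; refcounts: pp0:3 pp1:2 pp2:1
Op 4: write(P2, v1, 159). refcount(pp1)=2>1 -> COPY to pp3. 4 ppages; refcounts: pp0:3 pp1:1 pp2:1 pp3:1
Op 5: fork(P1) -> P3. 4 ppages; refcounts: pp0:4 pp1:1 pp2:2 pp3:1
Op 6: read(P2, v1) -> 159. No state change.
Op 7: read(P0, v1) -> 15. No state change.
Op 8: write(P3, v0, 102). refcount(pp0)=4>1 -> COPY to pp4. 5 ppages; refcounts: pp0:3 pp1:1 pp2:2 pp3:1 pp4:1
Op 9: write(P0, v1, 178). refcount(pp1)=1 -> write in place. 5 ppages; refcounts: pp0:3 pp1:1 pp2:2 pp3:1 pp4:1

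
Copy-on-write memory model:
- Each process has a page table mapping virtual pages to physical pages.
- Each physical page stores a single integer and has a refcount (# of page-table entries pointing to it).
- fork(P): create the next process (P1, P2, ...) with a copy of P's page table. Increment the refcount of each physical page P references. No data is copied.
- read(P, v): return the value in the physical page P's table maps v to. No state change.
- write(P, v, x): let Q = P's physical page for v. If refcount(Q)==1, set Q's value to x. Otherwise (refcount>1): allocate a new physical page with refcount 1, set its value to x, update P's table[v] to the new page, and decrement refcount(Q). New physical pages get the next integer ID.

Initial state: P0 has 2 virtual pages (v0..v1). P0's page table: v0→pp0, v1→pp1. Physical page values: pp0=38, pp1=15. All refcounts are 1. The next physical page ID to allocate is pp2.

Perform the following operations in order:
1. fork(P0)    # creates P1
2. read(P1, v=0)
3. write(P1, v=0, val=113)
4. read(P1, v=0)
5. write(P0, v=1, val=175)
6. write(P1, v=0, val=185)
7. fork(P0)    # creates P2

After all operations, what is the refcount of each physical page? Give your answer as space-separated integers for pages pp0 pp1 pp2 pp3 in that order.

Answer: 2 1 1 2

Derivation:
Op 1: fork(P0) -> P1. 2 ppages; refcounts: pp0:2 pp1:2
Op 2: read(P1, v0) -> 38. No state change.
Op 3: write(P1, v0, 113). refcount(pp0)=2>1 -> COPY to pp2. 3 ppages; refcounts: pp0:1 pp1:2 pp2:1
Op 4: read(P1, v0) -> 113. No state change.
Op 5: write(P0, v1, 175). refcount(pp1)=2>1 -> COPY to pp3. 4 ppages; refcounts: pp0:1 pp1:1 pp2:1 pp3:1
Op 6: write(P1, v0, 185). refcount(pp2)=1 -> write in place. 4 ppages; refcounts: pp0:1 pp1:1 pp2:1 pp3:1
Op 7: fork(P0) -> P2. 4 ppages; refcounts: pp0:2 pp1:1 pp2:1 pp3:2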